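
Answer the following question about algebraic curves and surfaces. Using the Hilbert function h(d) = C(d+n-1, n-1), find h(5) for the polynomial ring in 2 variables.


The Hilbert function for the polynomial ring in 2 variables is:
h(d) = C(d+n-1, n-1)
h(5) = C(5+2-1, 2-1) = C(6, 1)
= 6! / (1! * 5!)
= 6

6


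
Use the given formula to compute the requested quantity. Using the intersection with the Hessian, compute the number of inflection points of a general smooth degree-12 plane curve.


For a general smooth plane curve C of degree d, the inflection points are
the intersection of C with its Hessian curve, which has degree 3(d-2).
By Bezout, the total intersection number is d * 3(d-2) = 12 * 30 = 360.
For a general curve every flex is ordinary, so each contributes
multiplicity 1 to C·Hess(C), and the number of distinct inflection
points is 3d(d-2).
Inflection points = 3*12*(12-2) = 3*12*10 = 360

360


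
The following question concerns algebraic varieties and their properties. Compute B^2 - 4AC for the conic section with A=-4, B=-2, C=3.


The discriminant of a conic Ax^2 + Bxy + Cy^2 + ... = 0 is B^2 - 4AC.
B^2 = (-2)^2 = 4
4AC = 4*(-4)*3 = -48
Discriminant = 4 + 48 = 52

52


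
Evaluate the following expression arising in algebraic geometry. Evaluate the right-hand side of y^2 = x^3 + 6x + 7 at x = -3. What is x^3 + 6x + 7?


Compute x^3 + 6x + 7 at x = -3:
x^3 = (-3)^3 = -27
6*x = 6*(-3) = -18
Sum: -27 - 18 + 7 = -38

-38


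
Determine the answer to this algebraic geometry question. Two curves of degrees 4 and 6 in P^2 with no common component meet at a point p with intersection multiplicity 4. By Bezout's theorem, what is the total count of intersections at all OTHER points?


By Bezout's theorem, the total intersection number is d1 * d2.
Total = 4 * 6 = 24
Intersection multiplicity at p = 4
Remaining intersections = 24 - 4 = 20

20


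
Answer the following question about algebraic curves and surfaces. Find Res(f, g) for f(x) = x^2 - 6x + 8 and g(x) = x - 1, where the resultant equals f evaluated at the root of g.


For Res(f, x - c), we evaluate f at x = c.
f(1) = 1^2 - 6*1 + 8
= 1 - 6 + 8
= -5 + 8 = 3
Res(f, g) = 3

3


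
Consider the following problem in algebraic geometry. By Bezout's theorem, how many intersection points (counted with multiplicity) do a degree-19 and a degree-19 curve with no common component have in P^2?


Bezout's theorem states the intersection count equals the product of degrees.
Intersection count = 19 * 19 = 361

361


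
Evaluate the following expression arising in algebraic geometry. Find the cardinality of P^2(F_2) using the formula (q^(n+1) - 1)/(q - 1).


P^2(F_2) has (q^(n+1) - 1)/(q - 1) points.
= 2^2 + 2^1 + 2^0
= 4 + 2 + 1
= 7

7


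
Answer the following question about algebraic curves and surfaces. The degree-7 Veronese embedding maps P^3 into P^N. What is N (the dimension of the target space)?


The Veronese embedding v_d: P^n -> P^N maps each point to all
degree-d monomials in n+1 homogeneous coordinates.
N = C(n+d, d) - 1
N = C(3+7, 7) - 1
N = C(10, 7) - 1
C(10, 7) = 120
N = 120 - 1 = 119

119


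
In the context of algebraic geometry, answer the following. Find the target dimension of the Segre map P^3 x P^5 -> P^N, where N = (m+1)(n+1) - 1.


The Segre embedding maps P^m x P^n into P^N via
all products of coordinates from each factor.
N = (m+1)(n+1) - 1
N = (3+1)(5+1) - 1
N = 4*6 - 1
N = 24 - 1 = 23

23


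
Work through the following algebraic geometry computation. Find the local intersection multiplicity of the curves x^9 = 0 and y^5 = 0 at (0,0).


The intersection multiplicity of V(x^a) and V(y^b) at the origin is:
I(O; V(x^9), V(y^5)) = dim_k(k[x,y]/(x^9, y^5))
A basis for k[x,y]/(x^9, y^5) is the set of monomials x^i * y^j
where 0 <= i < 9 and 0 <= j < 5.
The number of such monomials is 9 * 5 = 45

45


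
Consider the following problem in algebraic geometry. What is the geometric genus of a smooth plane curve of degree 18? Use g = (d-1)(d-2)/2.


Using the genus formula for smooth plane curves:
g = (d-1)(d-2)/2
g = (18-1)(18-2)/2
g = 17*16/2
g = 272/2 = 136

136


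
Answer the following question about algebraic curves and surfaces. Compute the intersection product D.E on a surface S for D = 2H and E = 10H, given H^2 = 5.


Using bilinearity of the intersection pairing on a surface S:
(aH).(bH) = ab * (H.H)
We have H^2 = 5.
D.E = (2H).(10H) = 2*10*5
= 20*5
= 100

100


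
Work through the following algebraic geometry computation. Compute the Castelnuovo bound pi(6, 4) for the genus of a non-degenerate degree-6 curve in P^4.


Castelnuovo's bound: write d - 1 = m(r-1) + epsilon with 0 <= epsilon < r-1.
d - 1 = 6 - 1 = 5
r - 1 = 4 - 1 = 3
5 = 1*3 + 2, so m = 1, epsilon = 2
pi(d, r) = m(m-1)(r-1)/2 + m*epsilon
= 1*0*3/2 + 1*2
= 0/2 + 2
= 0 + 2 = 2

2


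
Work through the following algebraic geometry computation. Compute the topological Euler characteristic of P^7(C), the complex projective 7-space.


The complex projective space P^7 has one cell in each even real dimension 0, 2, ..., 14.
The cohomology groups are H^{2k}(P^7) = Z for k = 0,...,7, and 0 otherwise.
Euler characteristic = sum of Betti numbers = 1 per even-dimensional cohomology group.
chi(P^7) = 7 + 1 = 8

8


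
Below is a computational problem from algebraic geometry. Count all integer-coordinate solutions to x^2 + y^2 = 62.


Systematically check integer values of x where x^2 <= 62.
For each valid x, check if 62 - x^2 is a perfect square.
Total integer solutions found: 0

0


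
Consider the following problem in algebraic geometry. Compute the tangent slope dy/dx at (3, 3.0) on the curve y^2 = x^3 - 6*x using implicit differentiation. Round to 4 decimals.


Using implicit differentiation of y^2 = x^3 - 6*x:
2y * dy/dx = 3x^2 - 6
dy/dx = (3x^2 - 6)/(2y)
Numerator: 3*3^2 - 6 = 21
Denominator: 2*3.0 = 6.0
dy/dx = 21/6.0 = 3.5000

3.5000


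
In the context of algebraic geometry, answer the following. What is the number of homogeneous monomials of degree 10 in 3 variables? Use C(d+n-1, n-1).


The number of degree-10 monomials in 3 variables is C(d+n-1, n-1).
= C(10+3-1, 3-1) = C(12, 2)
= 66

66


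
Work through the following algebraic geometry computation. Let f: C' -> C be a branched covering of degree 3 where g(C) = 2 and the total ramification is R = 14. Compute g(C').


Riemann-Hurwitz formula: 2g' - 2 = d(2g - 2) + R
Given: d = 3, g = 2, R = 14
2g' - 2 = 3*(2*2 - 2) + 14
2g' - 2 = 3*2 + 14
2g' - 2 = 6 + 14 = 20
2g' = 22
g' = 11

11


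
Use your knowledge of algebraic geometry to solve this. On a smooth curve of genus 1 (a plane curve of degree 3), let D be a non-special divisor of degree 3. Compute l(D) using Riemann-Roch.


First, compute the genus of a smooth plane curve of degree 3:
g = (d-1)(d-2)/2 = (3-1)(3-2)/2 = 1
For a non-special divisor D (i.e., h^1(D) = 0), Riemann-Roch gives:
l(D) = deg(D) - g + 1
Since deg(D) = 3 >= 2g - 1 = 1, D is non-special.
l(D) = 3 - 1 + 1 = 3

3


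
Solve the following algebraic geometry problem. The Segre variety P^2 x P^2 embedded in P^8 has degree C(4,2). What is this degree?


The degree of the Segre variety P^2 x P^2 is C(m+n, m).
= C(4, 2)
= 6

6


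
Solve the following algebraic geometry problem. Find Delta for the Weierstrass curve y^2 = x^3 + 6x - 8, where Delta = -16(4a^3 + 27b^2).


Compute each component:
4a^3 = 4*6^3 = 4*216 = 864
27b^2 = 27*(-8)^2 = 27*64 = 1728
4a^3 + 27b^2 = 864 + 1728 = 2592
Delta = -16*2592 = -41472

-41472


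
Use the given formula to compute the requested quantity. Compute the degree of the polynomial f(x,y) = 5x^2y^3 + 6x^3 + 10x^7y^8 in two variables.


Examine each term for its total degree (sum of exponents).
  Term '5x^2y^3' has total degree 2+3 = 5.
  Term '6x^3' has total degree 3+0 = 3.
  Term '10x^7y^8' has total degree 7+8 = 15.
The maximum total degree among all terms is 15.

15


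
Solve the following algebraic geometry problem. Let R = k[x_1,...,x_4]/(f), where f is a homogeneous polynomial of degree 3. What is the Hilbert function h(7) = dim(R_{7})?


For R = k[x_1,...,x_n]/(f) with f homogeneous of degree e:
The Hilbert series is (1 - t^e)/(1 - t)^n.
So h(d) = C(d+n-1, n-1) - C(d-e+n-1, n-1) for d >= e.
With n=4, e=3, d=7:
C(7+4-1, 4-1) = C(10, 3) = 120
C(7-3+4-1, 4-1) = C(7, 3) = 35
h(7) = 120 - 35 = 85

85


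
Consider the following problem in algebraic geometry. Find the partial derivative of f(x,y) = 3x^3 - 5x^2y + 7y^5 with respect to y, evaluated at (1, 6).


df/dy = (-5)*x^2 + 5*7*y^4
At (1,6): (-5)*1^2 + 5*7*6^4
= -5 + 45360
= 45355

45355


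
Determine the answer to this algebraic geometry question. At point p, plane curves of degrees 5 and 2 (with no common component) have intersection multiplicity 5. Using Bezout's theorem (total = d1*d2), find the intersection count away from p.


By Bezout's theorem, the total intersection number is d1 * d2.
Total = 5 * 2 = 10
Intersection multiplicity at p = 5
Remaining intersections = 10 - 5 = 5

5


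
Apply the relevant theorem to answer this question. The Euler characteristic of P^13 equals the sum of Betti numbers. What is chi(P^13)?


The complex projective space P^13 has one cell in each even real dimension 0, 2, ..., 26.
The cohomology groups are H^{2k}(P^13) = Z for k = 0,...,13, and 0 otherwise.
Euler characteristic = sum of Betti numbers = 1 per even-dimensional cohomology group.
chi(P^13) = 13 + 1 = 14

14


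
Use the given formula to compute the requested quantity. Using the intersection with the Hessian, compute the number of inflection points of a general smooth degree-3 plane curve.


For a general smooth plane curve C of degree d, the inflection points are
the intersection of C with its Hessian curve, which has degree 3(d-2).
By Bezout, the total intersection number is d * 3(d-2) = 3 * 3 = 9.
For a general curve every flex is ordinary, so each contributes
multiplicity 1 to C·Hess(C), and the number of distinct inflection
points is 3d(d-2).
Inflection points = 3*3*(3-2) = 3*3*1 = 9

9


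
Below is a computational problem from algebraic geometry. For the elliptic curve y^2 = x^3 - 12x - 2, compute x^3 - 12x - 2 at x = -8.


Compute x^3 - 12x - 2 at x = -8:
x^3 = (-8)^3 = -512
(-12)*x = (-12)*(-8) = 96
Sum: -512 + 96 - 2 = -418

-418


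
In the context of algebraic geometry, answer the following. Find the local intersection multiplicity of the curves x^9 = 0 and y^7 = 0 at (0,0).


The intersection multiplicity of V(x^a) and V(y^b) at the origin is:
I(O; V(x^9), V(y^7)) = dim_k(k[x,y]/(x^9, y^7))
A basis for k[x,y]/(x^9, y^7) is the set of monomials x^i * y^j
where 0 <= i < 9 and 0 <= j < 7.
The number of such monomials is 9 * 7 = 63

63


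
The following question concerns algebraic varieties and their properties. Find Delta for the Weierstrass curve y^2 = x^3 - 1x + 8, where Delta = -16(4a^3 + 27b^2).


Compute each component:
4a^3 = 4*(-1)^3 = 4*(-1) = -4
27b^2 = 27*8^2 = 27*64 = 1728
4a^3 + 27b^2 = -4 + 1728 = 1724
Delta = -16*1724 = -27584

-27584


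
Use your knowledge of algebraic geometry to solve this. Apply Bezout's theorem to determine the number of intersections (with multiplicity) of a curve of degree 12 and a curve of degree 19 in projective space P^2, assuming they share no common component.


Bezout's theorem states the intersection count equals the product of degrees.
Intersection count = 12 * 19 = 228

228


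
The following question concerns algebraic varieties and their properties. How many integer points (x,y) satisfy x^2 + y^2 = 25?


Systematically check integer values of x where x^2 <= 25.
For each valid x, check if 25 - x^2 is a perfect square.
x=0: 25 - 0 = 25, sqrt = 5 (valid)
x=3: 25 - 9 = 16, sqrt = 4 (valid)
x=4: 25 - 16 = 9, sqrt = 3 (valid)
x=5: 25 - 25 = 0, sqrt = 0 (valid)
Total integer solutions found: 12

12


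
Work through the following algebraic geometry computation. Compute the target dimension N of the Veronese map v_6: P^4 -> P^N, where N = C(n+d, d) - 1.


The Veronese embedding v_d: P^n -> P^N maps each point to all
degree-d monomials in n+1 homogeneous coordinates.
N = C(n+d, d) - 1
N = C(4+6, 6) - 1
N = C(10, 6) - 1
C(10, 6) = 210
N = 210 - 1 = 209

209


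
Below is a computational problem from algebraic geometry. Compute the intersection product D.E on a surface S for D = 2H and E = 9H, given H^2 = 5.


Using bilinearity of the intersection pairing on a surface S:
(aH).(bH) = ab * (H.H)
We have H^2 = 5.
D.E = (2H).(9H) = 2*9*5
= 18*5
= 90

90


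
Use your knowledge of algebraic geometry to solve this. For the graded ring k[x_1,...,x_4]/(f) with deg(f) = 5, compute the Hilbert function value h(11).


For R = k[x_1,...,x_n]/(f) with f homogeneous of degree e:
The Hilbert series is (1 - t^e)/(1 - t)^n.
So h(d) = C(d+n-1, n-1) - C(d-e+n-1, n-1) for d >= e.
With n=4, e=5, d=11:
C(11+4-1, 4-1) = C(14, 3) = 364
C(11-5+4-1, 4-1) = C(9, 3) = 84
h(11) = 364 - 84 = 280

280


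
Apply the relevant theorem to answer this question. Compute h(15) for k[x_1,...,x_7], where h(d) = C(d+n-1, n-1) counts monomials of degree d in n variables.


The Hilbert function for the polynomial ring in 7 variables is:
h(d) = C(d+n-1, n-1)
h(15) = C(15+7-1, 7-1) = C(21, 6)
= 21! / (6! * 15!)
= 54264

54264


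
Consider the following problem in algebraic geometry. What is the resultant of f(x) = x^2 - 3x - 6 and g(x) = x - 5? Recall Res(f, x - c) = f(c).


For Res(f, x - c), we evaluate f at x = c.
f(5) = 5^2 - 3*5 - 6
= 25 - 15 - 6
= 10 - 6 = 4
Res(f, g) = 4

4


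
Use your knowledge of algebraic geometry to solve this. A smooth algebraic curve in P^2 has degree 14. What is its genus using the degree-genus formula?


Using the genus formula for smooth plane curves:
g = (d-1)(d-2)/2
g = (14-1)(14-2)/2
g = 13*12/2
g = 156/2 = 78

78


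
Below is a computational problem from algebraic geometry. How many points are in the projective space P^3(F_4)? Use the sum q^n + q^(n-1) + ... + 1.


P^3(F_4) has (q^(n+1) - 1)/(q - 1) points.
= 4^3 + 4^2 + 4^1 + 4^0
= 64 + 16 + 4 + 1
= 85

85


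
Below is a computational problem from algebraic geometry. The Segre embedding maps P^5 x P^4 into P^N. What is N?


The Segre embedding maps P^m x P^n into P^N via
all products of coordinates from each factor.
N = (m+1)(n+1) - 1
N = (5+1)(4+1) - 1
N = 6*5 - 1
N = 30 - 1 = 29

29


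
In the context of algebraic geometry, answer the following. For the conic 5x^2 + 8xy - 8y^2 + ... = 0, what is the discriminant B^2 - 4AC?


The discriminant of a conic Ax^2 + Bxy + Cy^2 + ... = 0 is B^2 - 4AC.
B^2 = 8^2 = 64
4AC = 4*5*(-8) = -160
Discriminant = 64 + 160 = 224

224


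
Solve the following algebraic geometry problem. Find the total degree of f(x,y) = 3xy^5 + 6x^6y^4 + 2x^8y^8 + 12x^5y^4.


Examine each term for its total degree (sum of exponents).
  Term '3xy^5' has total degree 1+5 = 6.
  Term '6x^6y^4' has total degree 6+4 = 10.
  Term '2x^8y^8' has total degree 8+8 = 16.
  Term '12x^5y^4' has total degree 5+4 = 9.
The maximum total degree among all terms is 16.

16


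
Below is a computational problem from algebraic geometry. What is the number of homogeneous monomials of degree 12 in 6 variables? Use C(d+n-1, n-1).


The number of degree-12 monomials in 6 variables is C(d+n-1, n-1).
= C(12+6-1, 6-1) = C(17, 5)
= 6188

6188


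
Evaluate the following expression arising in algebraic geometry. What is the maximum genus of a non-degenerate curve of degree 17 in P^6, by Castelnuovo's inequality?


Castelnuovo's bound: write d - 1 = m(r-1) + epsilon with 0 <= epsilon < r-1.
d - 1 = 17 - 1 = 16
r - 1 = 6 - 1 = 5
16 = 3*5 + 1, so m = 3, epsilon = 1
pi(d, r) = m(m-1)(r-1)/2 + m*epsilon
= 3*2*5/2 + 3*1
= 30/2 + 3
= 15 + 3 = 18

18


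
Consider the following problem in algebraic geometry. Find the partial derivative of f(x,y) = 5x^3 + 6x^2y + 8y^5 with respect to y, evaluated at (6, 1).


df/dy = 6*x^2 + 5*8*y^4
At (6,1): 6*6^2 + 5*8*1^4
= 216 + 40
= 256

256


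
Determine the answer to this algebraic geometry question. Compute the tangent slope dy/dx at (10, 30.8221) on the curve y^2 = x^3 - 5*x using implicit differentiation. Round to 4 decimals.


Using implicit differentiation of y^2 = x^3 - 5*x:
2y * dy/dx = 3x^2 - 5
dy/dx = (3x^2 - 5)/(2y)
Numerator: 3*10^2 - 5 = 295
Denominator: 2*30.8221 = 61.6442
dy/dx = 295/61.6442 = 4.7855

4.7855


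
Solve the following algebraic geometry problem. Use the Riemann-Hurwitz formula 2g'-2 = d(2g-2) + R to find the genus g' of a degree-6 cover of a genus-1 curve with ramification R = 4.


Riemann-Hurwitz formula: 2g' - 2 = d(2g - 2) + R
Given: d = 6, g = 1, R = 4
2g' - 2 = 6*(2*1 - 2) + 4
2g' - 2 = 6*0 + 4
2g' - 2 = 0 + 4 = 4
2g' = 6
g' = 3

3


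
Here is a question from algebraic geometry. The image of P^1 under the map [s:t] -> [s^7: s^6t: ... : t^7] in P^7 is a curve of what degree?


The rational normal curve in P^7 is the image of P^1 under the 7-uple Veronese.
A general hyperplane in P^7 pulls back to a degree-7 form on P^1, which has 7 zeros,
so the curve meets a general hyperplane in 7 points. Degree = 7.

7


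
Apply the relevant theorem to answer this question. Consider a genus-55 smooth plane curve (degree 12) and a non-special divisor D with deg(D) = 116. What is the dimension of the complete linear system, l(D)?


First, compute the genus of a smooth plane curve of degree 12:
g = (d-1)(d-2)/2 = (12-1)(12-2)/2 = 55
For a non-special divisor D (i.e., h^1(D) = 0), Riemann-Roch gives:
l(D) = deg(D) - g + 1
Since deg(D) = 116 >= 2g - 1 = 109, D is non-special.
l(D) = 116 - 55 + 1 = 62

62


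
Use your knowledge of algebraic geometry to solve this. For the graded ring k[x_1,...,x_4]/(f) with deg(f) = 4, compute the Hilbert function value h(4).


For R = k[x_1,...,x_n]/(f) with f homogeneous of degree e:
The Hilbert series is (1 - t^e)/(1 - t)^n.
So h(d) = C(d+n-1, n-1) - C(d-e+n-1, n-1) for d >= e.
With n=4, e=4, d=4:
C(4+4-1, 4-1) = C(7, 3) = 35
C(4-4+4-1, 4-1) = C(3, 3) = 1
h(4) = 35 - 1 = 34

34


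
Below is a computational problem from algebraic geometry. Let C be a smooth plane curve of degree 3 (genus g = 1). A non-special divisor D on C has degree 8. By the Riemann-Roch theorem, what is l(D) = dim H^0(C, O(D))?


First, compute the genus of a smooth plane curve of degree 3:
g = (d-1)(d-2)/2 = (3-1)(3-2)/2 = 1
For a non-special divisor D (i.e., h^1(D) = 0), Riemann-Roch gives:
l(D) = deg(D) - g + 1
Since deg(D) = 8 >= 2g - 1 = 1, D is non-special.
l(D) = 8 - 1 + 1 = 8

8


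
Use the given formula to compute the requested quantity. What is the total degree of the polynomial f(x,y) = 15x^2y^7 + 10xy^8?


Examine each term for its total degree (sum of exponents).
  Term '15x^2y^7' has total degree 2+7 = 9.
  Term '10xy^8' has total degree 1+8 = 9.
The maximum total degree among all terms is 9.

9


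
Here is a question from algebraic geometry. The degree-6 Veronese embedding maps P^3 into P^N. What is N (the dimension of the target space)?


The Veronese embedding v_d: P^n -> P^N maps each point to all
degree-d monomials in n+1 homogeneous coordinates.
N = C(n+d, d) - 1
N = C(3+6, 6) - 1
N = C(9, 6) - 1
C(9, 6) = 84
N = 84 - 1 = 83

83


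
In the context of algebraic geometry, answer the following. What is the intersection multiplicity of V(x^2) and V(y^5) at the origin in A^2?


The intersection multiplicity of V(x^a) and V(y^b) at the origin is:
I(O; V(x^2), V(y^5)) = dim_k(k[x,y]/(x^2, y^5))
A basis for k[x,y]/(x^2, y^5) is the set of monomials x^i * y^j
where 0 <= i < 2 and 0 <= j < 5.
The number of such monomials is 2 * 5 = 10

10


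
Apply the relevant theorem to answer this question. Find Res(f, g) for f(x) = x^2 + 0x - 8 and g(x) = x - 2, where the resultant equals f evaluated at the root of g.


For Res(f, x - c), we evaluate f at x = c.
f(2) = 2^2 + 0*2 - 8
= 4 + 0 - 8
= 4 - 8 = -4
Res(f, g) = -4

-4


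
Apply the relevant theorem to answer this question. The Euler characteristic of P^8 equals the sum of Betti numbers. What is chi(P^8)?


The complex projective space P^8 has one cell in each even real dimension 0, 2, ..., 16.
The cohomology groups are H^{2k}(P^8) = Z for k = 0,...,8, and 0 otherwise.
Euler characteristic = sum of Betti numbers = 1 per even-dimensional cohomology group.
chi(P^8) = 8 + 1 = 9

9


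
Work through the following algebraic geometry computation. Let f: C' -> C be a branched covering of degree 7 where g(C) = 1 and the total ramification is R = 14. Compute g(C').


Riemann-Hurwitz formula: 2g' - 2 = d(2g - 2) + R
Given: d = 7, g = 1, R = 14
2g' - 2 = 7*(2*1 - 2) + 14
2g' - 2 = 7*0 + 14
2g' - 2 = 0 + 14 = 14
2g' = 16
g' = 8

8


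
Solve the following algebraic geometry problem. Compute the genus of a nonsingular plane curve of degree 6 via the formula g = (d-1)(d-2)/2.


Using the genus formula for smooth plane curves:
g = (d-1)(d-2)/2
g = (6-1)(6-2)/2
g = 5*4/2
g = 20/2 = 10

10


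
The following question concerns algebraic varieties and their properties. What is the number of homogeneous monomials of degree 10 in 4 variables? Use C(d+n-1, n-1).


The number of degree-10 monomials in 4 variables is C(d+n-1, n-1).
= C(10+4-1, 4-1) = C(13, 3)
= 286

286


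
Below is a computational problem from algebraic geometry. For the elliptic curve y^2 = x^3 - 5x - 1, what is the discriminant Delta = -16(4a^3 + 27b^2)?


Compute each component:
4a^3 = 4*(-5)^3 = 4*(-125) = -500
27b^2 = 27*(-1)^2 = 27*1 = 27
4a^3 + 27b^2 = -500 + 27 = -473
Delta = -16*(-473) = 7568

7568


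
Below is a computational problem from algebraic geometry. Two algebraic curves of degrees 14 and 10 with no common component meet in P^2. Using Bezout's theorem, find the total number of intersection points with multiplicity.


Bezout's theorem states the intersection count equals the product of degrees.
Intersection count = 14 * 10 = 140

140


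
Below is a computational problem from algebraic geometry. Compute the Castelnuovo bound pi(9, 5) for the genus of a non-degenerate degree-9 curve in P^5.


Castelnuovo's bound: write d - 1 = m(r-1) + epsilon with 0 <= epsilon < r-1.
d - 1 = 9 - 1 = 8
r - 1 = 5 - 1 = 4
8 = 2*4 + 0, so m = 2, epsilon = 0
pi(d, r) = m(m-1)(r-1)/2 + m*epsilon
= 2*1*4/2 + 2*0
= 8/2 + 0
= 4 + 0 = 4

4


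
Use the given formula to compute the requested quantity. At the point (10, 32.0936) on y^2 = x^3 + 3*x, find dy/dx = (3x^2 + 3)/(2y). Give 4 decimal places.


Using implicit differentiation of y^2 = x^3 + 3*x:
2y * dy/dx = 3x^2 + 3
dy/dx = (3x^2 + 3)/(2y)
Numerator: 3*10^2 + 3 = 303
Denominator: 2*32.0936 = 64.1872
dy/dx = 303/64.1872 = 4.7206

4.7206


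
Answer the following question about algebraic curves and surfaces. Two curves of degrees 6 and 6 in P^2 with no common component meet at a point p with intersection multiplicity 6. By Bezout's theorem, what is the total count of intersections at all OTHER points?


By Bezout's theorem, the total intersection number is d1 * d2.
Total = 6 * 6 = 36
Intersection multiplicity at p = 6
Remaining intersections = 36 - 6 = 30

30


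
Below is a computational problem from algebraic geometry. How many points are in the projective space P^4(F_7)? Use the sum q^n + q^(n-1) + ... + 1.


P^4(F_7) has (q^(n+1) - 1)/(q - 1) points.
= 7^4 + 7^3 + 7^2 + 7^1 + 7^0
= 2401 + 343 + 49 + 7 + 1
= 2801

2801


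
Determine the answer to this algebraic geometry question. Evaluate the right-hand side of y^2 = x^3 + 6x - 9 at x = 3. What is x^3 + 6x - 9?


Compute x^3 + 6x - 9 at x = 3:
x^3 = 3^3 = 27
6*x = 6*3 = 18
Sum: 27 + 18 - 9 = 36

36


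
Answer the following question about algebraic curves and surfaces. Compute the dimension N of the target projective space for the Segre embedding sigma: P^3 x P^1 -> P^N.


The Segre embedding maps P^m x P^n into P^N via
all products of coordinates from each factor.
N = (m+1)(n+1) - 1
N = (3+1)(1+1) - 1
N = 4*2 - 1
N = 8 - 1 = 7

7


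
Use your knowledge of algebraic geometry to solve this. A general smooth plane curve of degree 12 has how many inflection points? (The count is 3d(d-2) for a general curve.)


For a general smooth plane curve C of degree d, the inflection points are
the intersection of C with its Hessian curve, which has degree 3(d-2).
By Bezout, the total intersection number is d * 3(d-2) = 12 * 30 = 360.
For a general curve every flex is ordinary, so each contributes
multiplicity 1 to C·Hess(C), and the number of distinct inflection
points is 3d(d-2).
Inflection points = 3*12*(12-2) = 3*12*10 = 360

360


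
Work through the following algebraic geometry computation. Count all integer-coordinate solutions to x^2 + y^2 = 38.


Systematically check integer values of x where x^2 <= 38.
For each valid x, check if 38 - x^2 is a perfect square.
Total integer solutions found: 0

0


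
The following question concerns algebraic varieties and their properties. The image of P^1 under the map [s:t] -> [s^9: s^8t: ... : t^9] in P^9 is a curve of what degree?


The rational normal curve in P^9 is the image of P^1 under the 9-uple Veronese.
A general hyperplane in P^9 pulls back to a degree-9 form on P^1, which has 9 zeros,
so the curve meets a general hyperplane in 9 points. Degree = 9.

9


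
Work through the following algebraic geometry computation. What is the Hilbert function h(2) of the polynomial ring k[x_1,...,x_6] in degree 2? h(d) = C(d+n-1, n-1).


The Hilbert function for the polynomial ring in 6 variables is:
h(d) = C(d+n-1, n-1)
h(2) = C(2+6-1, 6-1) = C(7, 5)
= 7! / (5! * 2!)
= 21

21


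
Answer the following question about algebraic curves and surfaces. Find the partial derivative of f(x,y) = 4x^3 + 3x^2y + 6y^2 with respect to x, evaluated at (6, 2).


df/dx = 3*4*x^2 + 2*3*x^1*y
At (6,2): 3*4*6^2 + 2*3*6^1*2
= 432 + 72
= 504

504


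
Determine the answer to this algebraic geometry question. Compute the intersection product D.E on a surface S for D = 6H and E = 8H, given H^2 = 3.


Using bilinearity of the intersection pairing on a surface S:
(aH).(bH) = ab * (H.H)
We have H^2 = 3.
D.E = (6H).(8H) = 6*8*3
= 48*3
= 144

144


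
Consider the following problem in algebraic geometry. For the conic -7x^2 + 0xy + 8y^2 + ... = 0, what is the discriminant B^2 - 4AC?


The discriminant of a conic Ax^2 + Bxy + Cy^2 + ... = 0 is B^2 - 4AC.
B^2 = 0^2 = 0
4AC = 4*(-7)*8 = -224
Discriminant = 0 + 224 = 224

224


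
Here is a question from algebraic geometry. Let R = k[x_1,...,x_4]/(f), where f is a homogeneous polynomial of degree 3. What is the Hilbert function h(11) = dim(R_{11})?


For R = k[x_1,...,x_n]/(f) with f homogeneous of degree e:
The Hilbert series is (1 - t^e)/(1 - t)^n.
So h(d) = C(d+n-1, n-1) - C(d-e+n-1, n-1) for d >= e.
With n=4, e=3, d=11:
C(11+4-1, 4-1) = C(14, 3) = 364
C(11-3+4-1, 4-1) = C(11, 3) = 165
h(11) = 364 - 165 = 199

199


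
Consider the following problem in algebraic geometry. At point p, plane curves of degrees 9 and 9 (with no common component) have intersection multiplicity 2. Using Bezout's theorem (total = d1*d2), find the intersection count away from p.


By Bezout's theorem, the total intersection number is d1 * d2.
Total = 9 * 9 = 81
Intersection multiplicity at p = 2
Remaining intersections = 81 - 2 = 79

79


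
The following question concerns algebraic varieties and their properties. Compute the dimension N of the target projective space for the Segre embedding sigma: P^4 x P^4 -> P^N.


The Segre embedding maps P^m x P^n into P^N via
all products of coordinates from each factor.
N = (m+1)(n+1) - 1
N = (4+1)(4+1) - 1
N = 5*5 - 1
N = 25 - 1 = 24

24


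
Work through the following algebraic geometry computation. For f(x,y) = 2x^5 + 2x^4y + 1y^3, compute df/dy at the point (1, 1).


df/dy = 2*x^4 + 3*1*y^2
At (1,1): 2*1^4 + 3*1*1^2
= 2 + 3
= 5

5


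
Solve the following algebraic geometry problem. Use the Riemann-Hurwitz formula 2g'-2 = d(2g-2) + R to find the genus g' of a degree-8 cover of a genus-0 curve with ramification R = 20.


Riemann-Hurwitz formula: 2g' - 2 = d(2g - 2) + R
Given: d = 8, g = 0, R = 20
2g' - 2 = 8*(2*0 - 2) + 20
2g' - 2 = 8*(-2) + 20
2g' - 2 = -16 + 20 = 4
2g' = 6
g' = 3

3


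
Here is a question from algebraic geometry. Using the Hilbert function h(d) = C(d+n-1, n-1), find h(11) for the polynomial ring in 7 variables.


The Hilbert function for the polynomial ring in 7 variables is:
h(d) = C(d+n-1, n-1)
h(11) = C(11+7-1, 7-1) = C(17, 6)
= 17! / (6! * 11!)
= 12376

12376


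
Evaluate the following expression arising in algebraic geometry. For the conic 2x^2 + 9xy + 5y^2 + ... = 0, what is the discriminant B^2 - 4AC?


The discriminant of a conic Ax^2 + Bxy + Cy^2 + ... = 0 is B^2 - 4AC.
B^2 = 9^2 = 81
4AC = 4*2*5 = 40
Discriminant = 81 - 40 = 41

41


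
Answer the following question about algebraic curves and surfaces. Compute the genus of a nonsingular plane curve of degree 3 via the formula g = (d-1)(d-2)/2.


Using the genus formula for smooth plane curves:
g = (d-1)(d-2)/2
g = (3-1)(3-2)/2
g = 2*1/2
g = 2/2 = 1

1


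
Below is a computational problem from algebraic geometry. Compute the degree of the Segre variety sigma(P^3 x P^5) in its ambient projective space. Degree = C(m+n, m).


The degree of the Segre variety P^3 x P^5 is C(m+n, m).
= C(8, 3)
= 56

56


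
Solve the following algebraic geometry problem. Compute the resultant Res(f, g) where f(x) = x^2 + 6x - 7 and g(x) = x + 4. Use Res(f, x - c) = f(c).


For Res(f, x - c), we evaluate f at x = c.
f(-4) = (-4)^2 + 6*(-4) - 7
= 16 - 24 - 7
= -8 - 7 = -15
Res(f, g) = -15

-15


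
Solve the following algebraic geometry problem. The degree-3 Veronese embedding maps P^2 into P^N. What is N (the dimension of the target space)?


The Veronese embedding v_d: P^n -> P^N maps each point to all
degree-d monomials in n+1 homogeneous coordinates.
N = C(n+d, d) - 1
N = C(2+3, 3) - 1
N = C(5, 3) - 1
C(5, 3) = 10
N = 10 - 1 = 9

9


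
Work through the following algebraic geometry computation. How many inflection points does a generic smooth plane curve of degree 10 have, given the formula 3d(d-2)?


For a general smooth plane curve C of degree d, the inflection points are
the intersection of C with its Hessian curve, which has degree 3(d-2).
By Bezout, the total intersection number is d * 3(d-2) = 10 * 24 = 240.
For a general curve every flex is ordinary, so each contributes
multiplicity 1 to C·Hess(C), and the number of distinct inflection
points is 3d(d-2).
Inflection points = 3*10*(10-2) = 3*10*8 = 240

240


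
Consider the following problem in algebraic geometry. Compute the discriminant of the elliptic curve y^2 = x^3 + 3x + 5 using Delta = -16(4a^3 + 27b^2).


Compute each component:
4a^3 = 4*3^3 = 4*27 = 108
27b^2 = 27*5^2 = 27*25 = 675
4a^3 + 27b^2 = 108 + 675 = 783
Delta = -16*783 = -12528

-12528


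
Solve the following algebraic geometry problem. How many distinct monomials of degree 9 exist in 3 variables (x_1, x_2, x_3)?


The number of degree-9 monomials in 3 variables is C(d+n-1, n-1).
= C(9+3-1, 3-1) = C(11, 2)
= 55

55


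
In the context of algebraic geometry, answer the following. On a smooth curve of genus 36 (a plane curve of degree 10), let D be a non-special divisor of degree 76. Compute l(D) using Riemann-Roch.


First, compute the genus of a smooth plane curve of degree 10:
g = (d-1)(d-2)/2 = (10-1)(10-2)/2 = 36
For a non-special divisor D (i.e., h^1(D) = 0), Riemann-Roch gives:
l(D) = deg(D) - g + 1
Since deg(D) = 76 >= 2g - 1 = 71, D is non-special.
l(D) = 76 - 36 + 1 = 41

41


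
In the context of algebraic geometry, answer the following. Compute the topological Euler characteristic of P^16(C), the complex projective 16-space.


The complex projective space P^16 has one cell in each even real dimension 0, 2, ..., 32.
The cohomology groups are H^{2k}(P^16) = Z for k = 0,...,16, and 0 otherwise.
Euler characteristic = sum of Betti numbers = 1 per even-dimensional cohomology group.
chi(P^16) = 16 + 1 = 17

17


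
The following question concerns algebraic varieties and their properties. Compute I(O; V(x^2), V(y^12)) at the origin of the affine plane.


The intersection multiplicity of V(x^a) and V(y^b) at the origin is:
I(O; V(x^2), V(y^12)) = dim_k(k[x,y]/(x^2, y^12))
A basis for k[x,y]/(x^2, y^12) is the set of monomials x^i * y^j
where 0 <= i < 2 and 0 <= j < 12.
The number of such monomials is 2 * 12 = 24

24


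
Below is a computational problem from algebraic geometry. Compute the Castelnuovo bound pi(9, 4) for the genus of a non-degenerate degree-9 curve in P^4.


Castelnuovo's bound: write d - 1 = m(r-1) + epsilon with 0 <= epsilon < r-1.
d - 1 = 9 - 1 = 8
r - 1 = 4 - 1 = 3
8 = 2*3 + 2, so m = 2, epsilon = 2
pi(d, r) = m(m-1)(r-1)/2 + m*epsilon
= 2*1*3/2 + 2*2
= 6/2 + 4
= 3 + 4 = 7

7


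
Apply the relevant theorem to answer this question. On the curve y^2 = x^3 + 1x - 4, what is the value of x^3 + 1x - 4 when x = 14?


Compute x^3 + 1x - 4 at x = 14:
x^3 = 14^3 = 2744
1*x = 1*14 = 14
Sum: 2744 + 14 - 4 = 2754

2754


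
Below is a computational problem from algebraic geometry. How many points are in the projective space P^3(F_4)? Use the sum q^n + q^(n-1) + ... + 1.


P^3(F_4) has (q^(n+1) - 1)/(q - 1) points.
= 4^3 + 4^2 + 4^1 + 4^0
= 64 + 16 + 4 + 1
= 85

85


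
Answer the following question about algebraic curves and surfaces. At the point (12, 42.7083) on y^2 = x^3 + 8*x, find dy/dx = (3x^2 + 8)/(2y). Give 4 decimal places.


Using implicit differentiation of y^2 = x^3 + 8*x:
2y * dy/dx = 3x^2 + 8
dy/dx = (3x^2 + 8)/(2y)
Numerator: 3*12^2 + 8 = 440
Denominator: 2*42.7083 = 85.4166
dy/dx = 440/85.4166 = 5.1512

5.1512


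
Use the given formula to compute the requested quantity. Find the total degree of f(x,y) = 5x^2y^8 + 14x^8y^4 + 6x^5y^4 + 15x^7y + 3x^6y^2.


Examine each term for its total degree (sum of exponents).
  Term '5x^2y^8' has total degree 2+8 = 10.
  Term '14x^8y^4' has total degree 8+4 = 12.
  Term '6x^5y^4' has total degree 5+4 = 9.
  Term '15x^7y' has total degree 7+1 = 8.
  Term '3x^6y^2' has total degree 6+2 = 8.
The maximum total degree among all terms is 12.

12


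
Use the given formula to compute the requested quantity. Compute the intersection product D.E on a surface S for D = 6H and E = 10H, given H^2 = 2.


Using bilinearity of the intersection pairing on a surface S:
(aH).(bH) = ab * (H.H)
We have H^2 = 2.
D.E = (6H).(10H) = 6*10*2
= 60*2
= 120

120


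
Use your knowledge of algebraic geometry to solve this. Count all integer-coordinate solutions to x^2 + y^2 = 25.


Systematically check integer values of x where x^2 <= 25.
For each valid x, check if 25 - x^2 is a perfect square.
x=0: 25 - 0 = 25, sqrt = 5 (valid)
x=3: 25 - 9 = 16, sqrt = 4 (valid)
x=4: 25 - 16 = 9, sqrt = 3 (valid)
x=5: 25 - 25 = 0, sqrt = 0 (valid)
Total integer solutions found: 12

12


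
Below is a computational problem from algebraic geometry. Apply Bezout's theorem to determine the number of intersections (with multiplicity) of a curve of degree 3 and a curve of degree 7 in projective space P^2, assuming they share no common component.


Bezout's theorem states the intersection count equals the product of degrees.
Intersection count = 3 * 7 = 21

21


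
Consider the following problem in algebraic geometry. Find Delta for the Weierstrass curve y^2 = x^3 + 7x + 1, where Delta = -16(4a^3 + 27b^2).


Compute each component:
4a^3 = 4*7^3 = 4*343 = 1372
27b^2 = 27*1^2 = 27*1 = 27
4a^3 + 27b^2 = 1372 + 27 = 1399
Delta = -16*1399 = -22384

-22384


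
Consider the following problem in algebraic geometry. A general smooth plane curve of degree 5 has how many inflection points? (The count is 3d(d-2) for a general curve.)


For a general smooth plane curve C of degree d, the inflection points are
the intersection of C with its Hessian curve, which has degree 3(d-2).
By Bezout, the total intersection number is d * 3(d-2) = 5 * 9 = 45.
For a general curve every flex is ordinary, so each contributes
multiplicity 1 to C·Hess(C), and the number of distinct inflection
points is 3d(d-2).
Inflection points = 3*5*(5-2) = 3*5*3 = 45

45


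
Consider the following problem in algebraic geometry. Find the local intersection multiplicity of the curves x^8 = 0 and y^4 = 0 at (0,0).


The intersection multiplicity of V(x^a) and V(y^b) at the origin is:
I(O; V(x^8), V(y^4)) = dim_k(k[x,y]/(x^8, y^4))
A basis for k[x,y]/(x^8, y^4) is the set of monomials x^i * y^j
where 0 <= i < 8 and 0 <= j < 4.
The number of such monomials is 8 * 4 = 32

32


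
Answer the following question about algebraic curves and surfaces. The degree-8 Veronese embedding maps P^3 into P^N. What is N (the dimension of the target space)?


The Veronese embedding v_d: P^n -> P^N maps each point to all
degree-d monomials in n+1 homogeneous coordinates.
N = C(n+d, d) - 1
N = C(3+8, 8) - 1
N = C(11, 8) - 1
C(11, 8) = 165
N = 165 - 1 = 164

164


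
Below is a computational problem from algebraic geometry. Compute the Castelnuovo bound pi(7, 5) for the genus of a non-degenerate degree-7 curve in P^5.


Castelnuovo's bound: write d - 1 = m(r-1) + epsilon with 0 <= epsilon < r-1.
d - 1 = 7 - 1 = 6
r - 1 = 5 - 1 = 4
6 = 1*4 + 2, so m = 1, epsilon = 2
pi(d, r) = m(m-1)(r-1)/2 + m*epsilon
= 1*0*4/2 + 1*2
= 0/2 + 2
= 0 + 2 = 2

2


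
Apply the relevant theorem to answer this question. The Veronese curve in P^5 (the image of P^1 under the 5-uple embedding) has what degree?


The rational normal curve in P^5 is the image of P^1 under the 5-uple Veronese.
A general hyperplane in P^5 pulls back to a degree-5 form on P^1, which has 5 zeros,
so the curve meets a general hyperplane in 5 points. Degree = 5.

5


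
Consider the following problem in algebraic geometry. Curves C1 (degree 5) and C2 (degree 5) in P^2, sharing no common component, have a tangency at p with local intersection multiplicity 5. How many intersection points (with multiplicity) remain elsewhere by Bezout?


By Bezout's theorem, the total intersection number is d1 * d2.
Total = 5 * 5 = 25
Intersection multiplicity at p = 5
Remaining intersections = 25 - 5 = 20

20


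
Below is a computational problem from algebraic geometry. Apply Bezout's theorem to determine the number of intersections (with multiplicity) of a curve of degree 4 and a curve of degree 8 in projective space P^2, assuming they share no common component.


Bezout's theorem states the intersection count equals the product of degrees.
Intersection count = 4 * 8 = 32

32


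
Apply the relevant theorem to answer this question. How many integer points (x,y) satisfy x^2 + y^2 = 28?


Systematically check integer values of x where x^2 <= 28.
For each valid x, check if 28 - x^2 is a perfect square.
Total integer solutions found: 0

0


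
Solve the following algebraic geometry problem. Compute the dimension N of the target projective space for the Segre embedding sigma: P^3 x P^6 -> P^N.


The Segre embedding maps P^m x P^n into P^N via
all products of coordinates from each factor.
N = (m+1)(n+1) - 1
N = (3+1)(6+1) - 1
N = 4*7 - 1
N = 28 - 1 = 27

27


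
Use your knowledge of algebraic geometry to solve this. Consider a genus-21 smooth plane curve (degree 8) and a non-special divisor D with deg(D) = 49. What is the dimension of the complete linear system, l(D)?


First, compute the genus of a smooth plane curve of degree 8:
g = (d-1)(d-2)/2 = (8-1)(8-2)/2 = 21
For a non-special divisor D (i.e., h^1(D) = 0), Riemann-Roch gives:
l(D) = deg(D) - g + 1
Since deg(D) = 49 >= 2g - 1 = 41, D is non-special.
l(D) = 49 - 21 + 1 = 29

29


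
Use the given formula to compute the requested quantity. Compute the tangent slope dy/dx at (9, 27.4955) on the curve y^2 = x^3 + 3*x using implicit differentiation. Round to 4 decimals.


Using implicit differentiation of y^2 = x^3 + 3*x:
2y * dy/dx = 3x^2 + 3
dy/dx = (3x^2 + 3)/(2y)
Numerator: 3*9^2 + 3 = 246
Denominator: 2*27.4955 = 54.991
dy/dx = 246/54.991 = 4.4735

4.4735
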